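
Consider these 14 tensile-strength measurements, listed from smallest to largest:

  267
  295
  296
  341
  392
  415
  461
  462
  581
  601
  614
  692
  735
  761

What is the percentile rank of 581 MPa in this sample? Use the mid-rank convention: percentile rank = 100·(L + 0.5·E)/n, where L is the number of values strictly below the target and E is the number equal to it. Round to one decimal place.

60.7

Count below 581: L = 8; count equal: E = 1; n = 14.
Percentile rank = 100·(8 + 0.5·1)/14 = 100·8.5/14 = 60.71.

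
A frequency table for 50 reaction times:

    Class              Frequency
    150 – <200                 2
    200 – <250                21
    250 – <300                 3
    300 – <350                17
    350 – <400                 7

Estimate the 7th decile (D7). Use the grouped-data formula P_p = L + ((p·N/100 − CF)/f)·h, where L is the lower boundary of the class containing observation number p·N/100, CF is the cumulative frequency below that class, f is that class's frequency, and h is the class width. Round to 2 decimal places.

326.47

N = 50; target position k = 70/100 · 50 = 35.
Cumulative frequencies: 2, 23, 26, 43, 50.
Observation 35 falls in the class 300 – <350.
L = 300, CF = 26, f = 17, h = 50.
P70 = 300 + ((35 − 26)/17)·50 = 300 + 26.4706 = 326.471.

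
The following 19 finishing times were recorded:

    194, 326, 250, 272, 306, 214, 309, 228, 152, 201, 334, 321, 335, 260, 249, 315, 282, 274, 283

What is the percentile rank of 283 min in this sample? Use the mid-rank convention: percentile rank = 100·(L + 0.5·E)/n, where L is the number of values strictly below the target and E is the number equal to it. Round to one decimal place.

60.5

Sorted: 152, 194, 201, 214, 228, 249, 250, 260, 272, 274, 282, 283, 306, 309, 315, 321, 326, 334, 335.
Count below 283: L = 11; count equal: E = 1; n = 19.
Percentile rank = 100·(11 + 0.5·1)/19 = 100·11.5/19 = 60.53.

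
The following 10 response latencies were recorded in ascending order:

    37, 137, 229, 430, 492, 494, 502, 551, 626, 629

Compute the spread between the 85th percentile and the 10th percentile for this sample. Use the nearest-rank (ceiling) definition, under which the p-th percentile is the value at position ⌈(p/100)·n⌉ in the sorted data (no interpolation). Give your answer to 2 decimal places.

n = 10.
P10: rank ⌈10/100·10⌉ = 1 → 37.
P85: rank ⌈85/100·10⌉ = 9 → 626.
Difference: 626 − 37 = 589.

589.00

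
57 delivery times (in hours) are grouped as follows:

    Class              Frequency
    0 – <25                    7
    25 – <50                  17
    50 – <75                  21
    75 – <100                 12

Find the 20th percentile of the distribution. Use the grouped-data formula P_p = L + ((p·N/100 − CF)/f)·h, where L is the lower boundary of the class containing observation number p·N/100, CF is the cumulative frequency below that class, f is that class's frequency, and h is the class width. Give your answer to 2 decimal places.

31.47

N = 57; target position k = 20/100 · 57 = 11.4.
Cumulative frequencies: 7, 24, 45, 57.
Observation 11.4 falls in the class 25 – <50.
L = 25, CF = 7, f = 17, h = 25.
P20 = 25 + ((11.4 − 7)/17)·25 = 25 + 6.47059 = 31.4706.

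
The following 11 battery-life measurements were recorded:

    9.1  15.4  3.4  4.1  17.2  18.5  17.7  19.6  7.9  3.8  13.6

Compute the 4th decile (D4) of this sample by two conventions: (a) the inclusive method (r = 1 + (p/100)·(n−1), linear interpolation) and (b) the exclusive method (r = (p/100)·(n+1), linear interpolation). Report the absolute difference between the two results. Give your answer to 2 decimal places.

0.24

Sorted: 3.4, 3.8, 4.1, 7.9, 9.1, 13.6, 15.4, 17.2, 17.7, 18.5, 19.6.
n = 11.
(a) r = 5 → value at rank 5 = 9.1.
(b) r = 4.8; between ranks 4 (7.9) and 5 (9.1): 8.86.
|9.1 − 8.86| = 0.24.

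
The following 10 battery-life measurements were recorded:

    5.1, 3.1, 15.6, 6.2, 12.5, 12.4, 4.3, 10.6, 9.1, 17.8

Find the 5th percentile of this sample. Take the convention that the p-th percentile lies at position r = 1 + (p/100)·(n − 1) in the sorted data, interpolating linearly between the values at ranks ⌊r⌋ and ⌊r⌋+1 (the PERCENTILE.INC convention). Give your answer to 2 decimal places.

3.64

Sorted: 3.1, 4.3, 5.1, 6.2, 9.1, 10.6, 12.4, 12.5, 15.6, 17.8.
n = 10.
r = 1 + (5/100)·(10 − 1) = 1 + 0.45 = 1.45.
Rank 1 is 3.1 and rank 2 is 4.3.
Interpolate: 3.1 + 0.45·(4.3 − 3.1) = 3.1 + 0.45·1.2 = 3.64.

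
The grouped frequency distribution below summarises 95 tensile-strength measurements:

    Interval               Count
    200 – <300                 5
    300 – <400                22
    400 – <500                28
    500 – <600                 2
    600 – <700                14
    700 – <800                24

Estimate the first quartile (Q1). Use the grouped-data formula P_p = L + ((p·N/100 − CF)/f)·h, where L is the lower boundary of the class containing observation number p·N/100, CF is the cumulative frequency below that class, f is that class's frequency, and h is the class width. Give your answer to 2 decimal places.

N = 95; target position k = 25/100 · 95 = 23.75.
Cumulative frequencies: 5, 27, 55, 57, 71, 95.
Observation 23.75 falls in the class 300 – <400.
L = 300, CF = 5, f = 22, h = 100.
P25 = 300 + ((23.75 − 5)/22)·100 = 300 + 85.2273 = 385.227.

385.23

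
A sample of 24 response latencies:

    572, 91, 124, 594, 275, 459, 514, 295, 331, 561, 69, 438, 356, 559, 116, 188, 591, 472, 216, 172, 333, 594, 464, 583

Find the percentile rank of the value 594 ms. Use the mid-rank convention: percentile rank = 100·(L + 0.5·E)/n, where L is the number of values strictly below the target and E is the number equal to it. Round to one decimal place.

Sorted: 69, 91, 116, 124, 172, 188, 216, 275, 295, 331, 333, 356, 438, 459, 464, 472, 514, 559, 561, 572, 583, 591, 594, 594.
Count below 594: L = 22; count equal: E = 2; n = 24.
Percentile rank = 100·(22 + 0.5·2)/24 = 100·23/24 = 95.83.

95.8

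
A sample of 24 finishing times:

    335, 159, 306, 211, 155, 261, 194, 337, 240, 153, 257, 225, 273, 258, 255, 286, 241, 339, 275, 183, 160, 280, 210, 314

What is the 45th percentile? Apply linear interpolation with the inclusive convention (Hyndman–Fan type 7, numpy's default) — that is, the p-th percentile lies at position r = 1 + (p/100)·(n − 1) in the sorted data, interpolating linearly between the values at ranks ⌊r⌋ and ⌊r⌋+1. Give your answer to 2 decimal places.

Sorted: 153, 155, 159, 160, 183, 194, 210, 211, 225, 240, 241, 255, 257, 258, 261, 273, 275, 280, 286, 306, 314, 335, 337, 339.
n = 24.
r = 1 + (45/100)·(24 − 1) = 1 + 10.35 = 11.35.
Rank 11 is 241 and rank 12 is 255.
Interpolate: 241 + 0.35·(255 − 241) = 241 + 0.35·14 = 245.9.

245.90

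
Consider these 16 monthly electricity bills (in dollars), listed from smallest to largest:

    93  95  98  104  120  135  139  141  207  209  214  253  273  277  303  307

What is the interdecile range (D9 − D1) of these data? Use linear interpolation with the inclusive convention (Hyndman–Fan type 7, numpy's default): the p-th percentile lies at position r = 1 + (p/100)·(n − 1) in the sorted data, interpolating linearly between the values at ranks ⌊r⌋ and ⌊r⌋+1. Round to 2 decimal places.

193.50

n = 16.
P10: r = 2.5; ranks 2–3 are 95, 98; interpolating gives 96.5.
P90: r = 14.5; ranks 14–15 are 277, 303; interpolating gives 290.
Difference: 290 − 96.5 = 193.5.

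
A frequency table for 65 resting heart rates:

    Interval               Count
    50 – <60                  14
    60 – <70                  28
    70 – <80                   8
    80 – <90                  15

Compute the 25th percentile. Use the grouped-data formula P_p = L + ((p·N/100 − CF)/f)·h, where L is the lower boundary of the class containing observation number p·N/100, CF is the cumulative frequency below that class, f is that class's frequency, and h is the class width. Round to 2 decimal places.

N = 65; target position k = 25/100 · 65 = 16.25.
Cumulative frequencies: 14, 42, 50, 65.
Observation 16.25 falls in the class 60 – <70.
L = 60, CF = 14, f = 28, h = 10.
P25 = 60 + ((16.25 − 14)/28)·10 = 60 + 0.803571 = 60.8036.

60.80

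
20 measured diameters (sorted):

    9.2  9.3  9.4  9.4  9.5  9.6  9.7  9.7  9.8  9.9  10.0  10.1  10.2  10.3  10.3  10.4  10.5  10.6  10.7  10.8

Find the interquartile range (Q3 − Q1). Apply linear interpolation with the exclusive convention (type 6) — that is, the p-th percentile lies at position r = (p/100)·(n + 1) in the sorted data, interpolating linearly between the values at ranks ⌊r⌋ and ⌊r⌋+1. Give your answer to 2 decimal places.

0.85

n = 20.
P25: r = 5.25; ranks 5–6 are 9.5, 9.6; interpolating gives 9.525.
P75: r = 15.75; ranks 15–16 are 10.3, 10.4; interpolating gives 10.375.
Difference: 10.375 − 9.525 = 0.85.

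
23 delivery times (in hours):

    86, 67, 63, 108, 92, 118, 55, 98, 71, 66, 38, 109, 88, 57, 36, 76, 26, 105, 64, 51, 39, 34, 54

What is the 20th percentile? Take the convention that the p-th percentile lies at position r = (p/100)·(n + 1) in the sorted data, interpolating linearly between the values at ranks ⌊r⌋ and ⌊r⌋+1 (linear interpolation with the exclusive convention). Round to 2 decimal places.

38.80

Sorted: 26, 34, 36, 38, 39, 51, 54, 55, 57, 63, 64, 66, 67, 71, 76, 86, 88, 92, 98, 105, 108, 109, 118.
n = 23.
r = (20/100)·(23 + 1) = 4.8.
Rank 4 is 38 and rank 5 is 39.
Interpolate: 38 + 0.8·(39 − 38) = 38 + 0.8·1 = 38.8.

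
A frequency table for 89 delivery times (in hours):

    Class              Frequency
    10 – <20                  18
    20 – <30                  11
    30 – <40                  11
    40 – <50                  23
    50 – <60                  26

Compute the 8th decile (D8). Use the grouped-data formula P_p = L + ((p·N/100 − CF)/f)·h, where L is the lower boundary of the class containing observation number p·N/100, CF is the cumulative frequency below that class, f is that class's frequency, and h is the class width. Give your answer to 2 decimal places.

N = 89; target position k = 80/100 · 89 = 71.2.
Cumulative frequencies: 18, 29, 40, 63, 89.
Observation 71.2 falls in the class 50 – <60.
L = 50, CF = 63, f = 26, h = 10.
P80 = 50 + ((71.2 − 63)/26)·10 = 50 + 3.15385 = 53.1538.

53.15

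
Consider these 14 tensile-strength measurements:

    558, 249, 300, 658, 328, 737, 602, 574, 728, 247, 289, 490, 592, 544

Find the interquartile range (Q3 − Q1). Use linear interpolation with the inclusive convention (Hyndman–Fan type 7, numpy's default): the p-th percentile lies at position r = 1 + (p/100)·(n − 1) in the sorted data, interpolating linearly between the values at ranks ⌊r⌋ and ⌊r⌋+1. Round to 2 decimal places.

Sorted: 247, 249, 289, 300, 328, 490, 544, 558, 574, 592, 602, 658, 728, 737.
n = 14.
P25: r = 4.25; ranks 4–5 are 300, 328; interpolating gives 307.
P75: r = 10.75; ranks 10–11 are 592, 602; interpolating gives 599.5.
Difference: 599.5 − 307 = 292.5.

292.50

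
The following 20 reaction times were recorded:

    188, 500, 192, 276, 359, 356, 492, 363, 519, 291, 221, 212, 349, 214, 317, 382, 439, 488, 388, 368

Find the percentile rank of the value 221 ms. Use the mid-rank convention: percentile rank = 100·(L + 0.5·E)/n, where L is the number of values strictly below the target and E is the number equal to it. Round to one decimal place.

22.5

Sorted: 188, 192, 212, 214, 221, 276, 291, 317, 349, 356, 359, 363, 368, 382, 388, 439, 488, 492, 500, 519.
Count below 221: L = 4; count equal: E = 1; n = 20.
Percentile rank = 100·(4 + 0.5·1)/20 = 100·4.5/20 = 22.5.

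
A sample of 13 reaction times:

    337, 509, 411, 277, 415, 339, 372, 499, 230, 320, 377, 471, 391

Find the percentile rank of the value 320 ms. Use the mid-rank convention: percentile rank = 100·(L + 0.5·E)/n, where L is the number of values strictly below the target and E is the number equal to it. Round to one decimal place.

Sorted: 230, 277, 320, 337, 339, 372, 377, 391, 411, 415, 471, 499, 509.
Count below 320: L = 2; count equal: E = 1; n = 13.
Percentile rank = 100·(2 + 0.5·1)/13 = 100·2.5/13 = 19.23.

19.2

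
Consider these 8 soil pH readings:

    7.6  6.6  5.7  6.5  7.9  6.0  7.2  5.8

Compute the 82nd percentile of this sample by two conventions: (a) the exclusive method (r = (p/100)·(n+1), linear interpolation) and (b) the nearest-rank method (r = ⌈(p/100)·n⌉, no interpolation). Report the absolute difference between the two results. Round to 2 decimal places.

0.11

Sorted: 5.7, 5.8, 6.0, 6.5, 6.6, 7.2, 7.6, 7.9.
n = 8.
(a) r = 7.38; between ranks 7 (7.6) and 8 (7.9): 7.714.
(b) the nearest-rank method: rank 7 → 7.6.
|7.714 − 7.6| = 0.114.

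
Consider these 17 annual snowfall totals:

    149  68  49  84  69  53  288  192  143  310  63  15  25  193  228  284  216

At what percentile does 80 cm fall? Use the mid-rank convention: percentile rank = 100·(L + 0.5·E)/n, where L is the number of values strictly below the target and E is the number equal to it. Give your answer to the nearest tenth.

Sorted: 15, 25, 49, 53, 63, 68, 69, 84, 143, 149, 192, 193, 216, 228, 284, 288, 310.
Count below 80: L = 7; count equal: E = 0; n = 17.
Percentile rank = 100·(7 + 0.5·0)/17 = 100·7/17 = 41.18.

41.2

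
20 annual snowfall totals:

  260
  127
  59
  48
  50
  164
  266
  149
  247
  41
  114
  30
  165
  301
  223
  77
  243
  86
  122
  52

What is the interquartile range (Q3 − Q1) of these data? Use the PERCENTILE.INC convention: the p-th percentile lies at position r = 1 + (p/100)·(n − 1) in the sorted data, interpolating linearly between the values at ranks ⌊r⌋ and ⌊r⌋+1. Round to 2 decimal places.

Sorted: 30, 41, 48, 50, 52, 59, 77, 86, 114, 122, 127, 149, 164, 165, 223, 243, 247, 260, 266, 301.
n = 20.
P25: r = 5.75; ranks 5–6 are 52, 59; interpolating gives 57.25.
P75: r = 15.25; ranks 15–16 are 223, 243; interpolating gives 228.
Difference: 228 − 57.25 = 170.75.

170.75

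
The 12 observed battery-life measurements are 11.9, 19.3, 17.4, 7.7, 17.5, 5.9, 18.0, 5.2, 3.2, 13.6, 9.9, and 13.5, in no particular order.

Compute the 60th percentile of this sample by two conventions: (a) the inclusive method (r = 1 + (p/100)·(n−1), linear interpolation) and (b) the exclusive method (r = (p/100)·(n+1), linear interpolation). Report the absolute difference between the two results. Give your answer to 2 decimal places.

Sorted: 3.2, 5.2, 5.9, 7.7, 9.9, 11.9, 13.5, 13.6, 17.4, 17.5, 18.0, 19.3.
n = 12.
(a) r = 7.6; between ranks 7 (13.5) and 8 (13.6): 13.56.
(b) r = 7.8; between ranks 7 (13.5) and 8 (13.6): 13.58.
|13.56 − 13.58| = 0.02.

0.02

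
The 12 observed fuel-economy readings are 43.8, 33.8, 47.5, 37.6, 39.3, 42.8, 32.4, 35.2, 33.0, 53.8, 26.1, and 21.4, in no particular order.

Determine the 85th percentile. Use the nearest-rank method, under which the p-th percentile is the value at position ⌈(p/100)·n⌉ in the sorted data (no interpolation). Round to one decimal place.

Sorted: 21.4, 26.1, 32.4, 33.0, 33.8, 35.2, 37.6, 39.3, 42.8, 43.8, 47.5, 53.8.
n = 12.
Position = ⌈85/100 · 12⌉ = ⌈10.2⌉ = 11.
The value at rank 11 is 47.5.

47.5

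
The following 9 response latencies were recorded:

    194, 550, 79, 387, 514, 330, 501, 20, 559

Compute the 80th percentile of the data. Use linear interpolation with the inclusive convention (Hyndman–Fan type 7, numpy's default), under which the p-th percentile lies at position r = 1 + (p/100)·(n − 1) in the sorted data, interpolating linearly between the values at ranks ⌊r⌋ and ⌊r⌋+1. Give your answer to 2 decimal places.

Sorted: 20, 79, 194, 330, 387, 501, 514, 550, 559.
n = 9.
r = 1 + (80/100)·(9 − 1) = 1 + 6.4 = 7.4.
Rank 7 is 514 and rank 8 is 550.
Interpolate: 514 + 0.4·(550 − 514) = 514 + 0.4·36 = 528.4.

528.40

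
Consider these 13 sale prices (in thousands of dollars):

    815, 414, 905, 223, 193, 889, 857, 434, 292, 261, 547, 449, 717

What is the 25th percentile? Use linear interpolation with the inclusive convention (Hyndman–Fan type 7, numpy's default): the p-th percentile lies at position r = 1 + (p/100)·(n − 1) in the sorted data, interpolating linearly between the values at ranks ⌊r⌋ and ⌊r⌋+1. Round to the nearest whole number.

292

Sorted: 193, 223, 261, 292, 414, 434, 449, 547, 717, 815, 857, 889, 905.
n = 13.
r = 1 + (25/100)·(13 − 1) = 1 + 3 = 4.
r is an integer, so P25 is the value at rank 4: 292.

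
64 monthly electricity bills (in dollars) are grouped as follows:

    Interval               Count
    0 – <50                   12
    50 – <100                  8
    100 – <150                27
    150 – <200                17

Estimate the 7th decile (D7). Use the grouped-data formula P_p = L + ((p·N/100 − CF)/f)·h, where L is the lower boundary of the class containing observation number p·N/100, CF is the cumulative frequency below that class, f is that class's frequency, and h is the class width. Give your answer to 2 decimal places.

N = 64; target position k = 70/100 · 64 = 44.8.
Cumulative frequencies: 12, 20, 47, 64.
Observation 44.8 falls in the class 100 – <150.
L = 100, CF = 20, f = 27, h = 50.
P70 = 100 + ((44.8 − 20)/27)·50 = 100 + 45.9259 = 145.926.

145.93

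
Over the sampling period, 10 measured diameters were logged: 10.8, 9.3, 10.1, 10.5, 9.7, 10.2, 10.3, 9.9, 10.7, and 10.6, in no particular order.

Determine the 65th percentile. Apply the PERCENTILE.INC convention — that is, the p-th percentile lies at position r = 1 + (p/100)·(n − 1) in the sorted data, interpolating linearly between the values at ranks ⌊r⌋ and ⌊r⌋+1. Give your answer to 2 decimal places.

Sorted: 9.3, 9.7, 9.9, 10.1, 10.2, 10.3, 10.5, 10.6, 10.7, 10.8.
n = 10.
r = 1 + (65/100)·(10 − 1) = 1 + 5.85 = 6.85.
Rank 6 is 10.3 and rank 7 is 10.5.
Interpolate: 10.3 + 0.85·(10.5 − 10.3) = 10.3 + 0.85·0.2 = 10.47.

10.47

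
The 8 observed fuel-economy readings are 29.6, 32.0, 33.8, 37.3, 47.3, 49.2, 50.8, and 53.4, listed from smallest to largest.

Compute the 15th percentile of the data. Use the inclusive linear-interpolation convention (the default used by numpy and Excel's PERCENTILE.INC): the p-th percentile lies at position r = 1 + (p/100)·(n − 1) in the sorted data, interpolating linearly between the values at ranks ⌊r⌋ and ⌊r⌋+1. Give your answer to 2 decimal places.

32.09

n = 8.
r = 1 + (15/100)·(8 − 1) = 1 + 1.05 = 2.05.
Rank 2 is 32.0 and rank 3 is 33.8.
Interpolate: 32.0 + 0.05·(33.8 − 32.0) = 32.0 + 0.05·1.8 = 32.09.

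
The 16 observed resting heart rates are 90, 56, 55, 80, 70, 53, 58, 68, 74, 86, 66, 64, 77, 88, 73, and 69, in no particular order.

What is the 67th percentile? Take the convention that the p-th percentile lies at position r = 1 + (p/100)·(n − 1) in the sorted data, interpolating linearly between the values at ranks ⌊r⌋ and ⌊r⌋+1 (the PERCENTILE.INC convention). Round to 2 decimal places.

74.15

Sorted: 53, 55, 56, 58, 64, 66, 68, 69, 70, 73, 74, 77, 80, 86, 88, 90.
n = 16.
r = 1 + (67/100)·(16 − 1) = 1 + 10.05 = 11.05.
Rank 11 is 74 and rank 12 is 77.
Interpolate: 74 + 0.05·(77 − 74) = 74 + 0.05·3 = 74.15.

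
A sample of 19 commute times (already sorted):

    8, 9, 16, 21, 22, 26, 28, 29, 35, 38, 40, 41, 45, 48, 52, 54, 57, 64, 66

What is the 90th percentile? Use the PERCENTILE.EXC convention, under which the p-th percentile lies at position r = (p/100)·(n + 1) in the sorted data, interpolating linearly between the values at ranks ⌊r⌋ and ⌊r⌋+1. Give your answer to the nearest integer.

n = 19.
r = (90/100)·(19 + 1) = 18.
r is an integer, so P90 is the value at rank 18: 64.

64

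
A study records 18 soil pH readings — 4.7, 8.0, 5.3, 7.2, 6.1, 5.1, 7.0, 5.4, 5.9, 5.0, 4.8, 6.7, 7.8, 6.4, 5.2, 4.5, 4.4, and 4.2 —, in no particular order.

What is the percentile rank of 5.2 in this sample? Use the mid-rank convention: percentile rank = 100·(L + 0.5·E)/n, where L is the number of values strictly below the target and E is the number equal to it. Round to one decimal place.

41.7

Sorted: 4.2, 4.4, 4.5, 4.7, 4.8, 5.0, 5.1, 5.2, 5.3, 5.4, 5.9, 6.1, 6.4, 6.7, 7.0, 7.2, 7.8, 8.0.
Count below 5.2: L = 7; count equal: E = 1; n = 18.
Percentile rank = 100·(7 + 0.5·1)/18 = 100·7.5/18 = 41.67.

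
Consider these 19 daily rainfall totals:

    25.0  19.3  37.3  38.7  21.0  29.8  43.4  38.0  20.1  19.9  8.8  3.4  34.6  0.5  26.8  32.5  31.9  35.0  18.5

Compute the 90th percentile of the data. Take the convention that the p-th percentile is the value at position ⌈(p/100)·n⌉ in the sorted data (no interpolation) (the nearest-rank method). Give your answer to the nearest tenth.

Sorted: 0.5, 3.4, 8.8, 18.5, 19.3, 19.9, 20.1, 21.0, 25.0, 26.8, 29.8, 31.9, 32.5, 34.6, 35.0, 37.3, 38.0, 38.7, 43.4.
n = 19.
Position = ⌈90/100 · 19⌉ = ⌈17.1⌉ = 18.
The value at rank 18 is 38.7.

38.7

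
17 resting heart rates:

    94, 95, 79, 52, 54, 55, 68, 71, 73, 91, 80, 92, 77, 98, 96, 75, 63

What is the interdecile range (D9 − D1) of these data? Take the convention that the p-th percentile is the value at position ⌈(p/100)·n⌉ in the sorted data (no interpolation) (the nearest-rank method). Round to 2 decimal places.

42.00

Sorted: 52, 54, 55, 63, 68, 71, 73, 75, 77, 79, 80, 91, 92, 94, 95, 96, 98.
n = 17.
P10: rank ⌈10/100·17⌉ = 2 → 54.
P90: rank ⌈90/100·17⌉ = 16 → 96.
Difference: 96 − 54 = 42.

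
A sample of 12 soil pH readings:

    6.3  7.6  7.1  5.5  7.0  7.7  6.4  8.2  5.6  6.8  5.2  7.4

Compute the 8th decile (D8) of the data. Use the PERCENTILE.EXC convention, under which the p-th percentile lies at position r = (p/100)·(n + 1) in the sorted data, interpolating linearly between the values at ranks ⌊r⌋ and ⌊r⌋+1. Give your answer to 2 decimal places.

7.64

Sorted: 5.2, 5.5, 5.6, 6.3, 6.4, 6.8, 7.0, 7.1, 7.4, 7.6, 7.7, 8.2.
n = 12.
r = (80/100)·(12 + 1) = 10.4.
Rank 10 is 7.6 and rank 11 is 7.7.
Interpolate: 7.6 + 0.4·(7.7 − 7.6) = 7.6 + 0.4·0.1 = 7.64.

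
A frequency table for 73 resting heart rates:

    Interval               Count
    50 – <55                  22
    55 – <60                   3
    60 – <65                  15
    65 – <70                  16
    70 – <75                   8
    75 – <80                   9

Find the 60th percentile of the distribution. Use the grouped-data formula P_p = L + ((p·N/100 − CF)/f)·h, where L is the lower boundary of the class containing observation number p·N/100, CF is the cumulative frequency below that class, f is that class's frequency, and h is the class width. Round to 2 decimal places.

N = 73; target position k = 60/100 · 73 = 43.8.
Cumulative frequencies: 22, 25, 40, 56, 64, 73.
Observation 43.8 falls in the class 65 – <70.
L = 65, CF = 40, f = 16, h = 5.
P60 = 65 + ((43.8 − 40)/16)·5 = 65 + 1.1875 = 66.1875.

66.19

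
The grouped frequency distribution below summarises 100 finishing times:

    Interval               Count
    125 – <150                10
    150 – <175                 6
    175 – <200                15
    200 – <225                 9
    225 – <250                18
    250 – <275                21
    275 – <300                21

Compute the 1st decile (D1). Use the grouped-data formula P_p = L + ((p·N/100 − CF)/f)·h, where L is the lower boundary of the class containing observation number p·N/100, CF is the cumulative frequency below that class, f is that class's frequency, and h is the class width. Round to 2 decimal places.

150.00

N = 100; target position k = 10/100 · 100 = 10.
Cumulative frequencies: 10, 16, 31, 40, 58, 79, 100.
Observation 10 falls in the class 125 – <150.
L = 125, CF = 0, f = 10, h = 25.
P10 = 125 + ((10 − 0)/10)·25 = 125 + 25 = 150.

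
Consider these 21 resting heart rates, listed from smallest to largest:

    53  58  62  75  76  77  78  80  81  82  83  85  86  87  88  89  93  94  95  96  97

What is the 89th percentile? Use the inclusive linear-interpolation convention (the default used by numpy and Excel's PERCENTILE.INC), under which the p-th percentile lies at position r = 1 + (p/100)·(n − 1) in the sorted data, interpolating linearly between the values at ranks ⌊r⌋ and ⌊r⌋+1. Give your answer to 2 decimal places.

n = 21.
r = 1 + (89/100)·(21 − 1) = 1 + 17.8 = 18.8.
Rank 18 is 94 and rank 19 is 95.
Interpolate: 94 + 0.8·(95 − 94) = 94 + 0.8·1 = 94.8.

94.80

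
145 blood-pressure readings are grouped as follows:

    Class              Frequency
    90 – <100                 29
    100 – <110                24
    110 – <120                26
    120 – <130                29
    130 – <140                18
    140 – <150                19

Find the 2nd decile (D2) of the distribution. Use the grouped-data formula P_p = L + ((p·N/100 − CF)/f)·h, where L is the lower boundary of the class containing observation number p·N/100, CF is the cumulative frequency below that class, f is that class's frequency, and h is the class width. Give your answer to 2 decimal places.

N = 145; target position k = 20/100 · 145 = 29.
Cumulative frequencies: 29, 53, 79, 108, 126, 145.
Observation 29 falls in the class 90 – <100.
L = 90, CF = 0, f = 29, h = 10.
P20 = 90 + ((29 − 0)/29)·10 = 90 + 10 = 100.

100.00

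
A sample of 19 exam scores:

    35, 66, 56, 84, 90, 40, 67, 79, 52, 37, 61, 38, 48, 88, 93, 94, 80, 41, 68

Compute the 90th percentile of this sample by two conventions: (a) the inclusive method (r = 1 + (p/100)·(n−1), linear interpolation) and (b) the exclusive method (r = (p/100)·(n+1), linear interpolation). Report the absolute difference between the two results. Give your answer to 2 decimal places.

2.40

Sorted: 35, 37, 38, 40, 41, 48, 52, 56, 61, 66, 67, 68, 79, 80, 84, 88, 90, 93, 94.
n = 19.
(a) r = 17.2; between ranks 17 (90) and 18 (93): 90.6.
(b) r = 18 → value at rank 18 = 93.
|90.6 − 93| = 2.4.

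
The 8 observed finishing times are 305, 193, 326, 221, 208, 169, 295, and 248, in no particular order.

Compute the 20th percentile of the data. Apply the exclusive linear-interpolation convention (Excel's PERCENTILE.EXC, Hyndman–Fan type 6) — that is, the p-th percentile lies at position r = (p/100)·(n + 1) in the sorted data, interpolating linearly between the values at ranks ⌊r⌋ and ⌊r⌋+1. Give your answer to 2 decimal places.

188.20

Sorted: 169, 193, 208, 221, 248, 295, 305, 326.
n = 8.
r = (20/100)·(8 + 1) = 1.8.
Rank 1 is 169 and rank 2 is 193.
Interpolate: 169 + 0.8·(193 − 169) = 169 + 0.8·24 = 188.2.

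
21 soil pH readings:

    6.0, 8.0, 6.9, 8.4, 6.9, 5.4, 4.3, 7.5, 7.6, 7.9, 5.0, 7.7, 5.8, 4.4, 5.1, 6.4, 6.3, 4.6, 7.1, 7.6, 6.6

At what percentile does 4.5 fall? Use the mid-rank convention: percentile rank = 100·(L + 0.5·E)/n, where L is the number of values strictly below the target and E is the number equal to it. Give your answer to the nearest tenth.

Sorted: 4.3, 4.4, 4.6, 5.0, 5.1, 5.4, 5.8, 6.0, 6.3, 6.4, 6.6, 6.9, 6.9, 7.1, 7.5, 7.6, 7.6, 7.7, 7.9, 8.0, 8.4.
Count below 4.5: L = 2; count equal: E = 0; n = 21.
Percentile rank = 100·(2 + 0.5·0)/21 = 100·2/21 = 9.524.

9.5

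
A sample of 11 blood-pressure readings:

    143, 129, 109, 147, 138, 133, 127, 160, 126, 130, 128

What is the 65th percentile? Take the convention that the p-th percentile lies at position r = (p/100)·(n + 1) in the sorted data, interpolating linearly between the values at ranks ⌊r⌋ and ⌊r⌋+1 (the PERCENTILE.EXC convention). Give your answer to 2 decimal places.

137.00

Sorted: 109, 126, 127, 128, 129, 130, 133, 138, 143, 147, 160.
n = 11.
r = (65/100)·(11 + 1) = 7.8.
Rank 7 is 133 and rank 8 is 138.
Interpolate: 133 + 0.8·(138 − 133) = 133 + 0.8·5 = 137.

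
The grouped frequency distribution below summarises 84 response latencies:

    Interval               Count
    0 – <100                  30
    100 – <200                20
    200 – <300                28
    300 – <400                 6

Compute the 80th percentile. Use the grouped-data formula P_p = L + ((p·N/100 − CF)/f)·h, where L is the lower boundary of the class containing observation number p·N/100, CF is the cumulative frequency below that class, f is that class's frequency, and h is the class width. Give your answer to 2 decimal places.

261.43

N = 84; target position k = 80/100 · 84 = 67.2.
Cumulative frequencies: 30, 50, 78, 84.
Observation 67.2 falls in the class 200 – <300.
L = 200, CF = 50, f = 28, h = 100.
P80 = 200 + ((67.2 − 50)/28)·100 = 200 + 61.4286 = 261.429.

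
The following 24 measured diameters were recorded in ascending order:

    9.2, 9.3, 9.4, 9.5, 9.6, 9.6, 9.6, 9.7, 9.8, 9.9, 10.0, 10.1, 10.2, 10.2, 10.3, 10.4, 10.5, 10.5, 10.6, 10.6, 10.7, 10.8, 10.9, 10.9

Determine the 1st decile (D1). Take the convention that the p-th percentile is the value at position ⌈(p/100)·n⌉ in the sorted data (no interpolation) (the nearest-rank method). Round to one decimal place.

n = 24.
Position = ⌈10/100 · 24⌉ = ⌈2.4⌉ = 3.
The value at rank 3 is 9.4.

9.4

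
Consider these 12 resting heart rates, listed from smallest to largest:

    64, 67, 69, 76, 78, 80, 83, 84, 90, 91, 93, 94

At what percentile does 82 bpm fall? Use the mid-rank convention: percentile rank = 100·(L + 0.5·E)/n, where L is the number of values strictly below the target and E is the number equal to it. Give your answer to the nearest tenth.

Count below 82: L = 6; count equal: E = 0; n = 12.
Percentile rank = 100·(6 + 0.5·0)/12 = 100·6/12 = 50.

50.0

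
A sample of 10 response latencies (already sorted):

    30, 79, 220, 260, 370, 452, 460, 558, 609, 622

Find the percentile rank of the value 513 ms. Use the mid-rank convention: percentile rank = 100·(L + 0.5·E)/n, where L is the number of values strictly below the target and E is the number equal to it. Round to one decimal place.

70.0

Count below 513: L = 7; count equal: E = 0; n = 10.
Percentile rank = 100·(7 + 0.5·0)/10 = 100·7/10 = 70.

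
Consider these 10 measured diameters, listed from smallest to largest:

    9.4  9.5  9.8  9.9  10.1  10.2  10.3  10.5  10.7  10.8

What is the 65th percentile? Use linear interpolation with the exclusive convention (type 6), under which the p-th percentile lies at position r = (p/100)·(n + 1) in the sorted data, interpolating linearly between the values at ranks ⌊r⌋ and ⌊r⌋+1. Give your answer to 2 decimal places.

10.33

n = 10.
r = (65/100)·(10 + 1) = 7.15.
Rank 7 is 10.3 and rank 8 is 10.5.
Interpolate: 10.3 + 0.15·(10.5 − 10.3) = 10.3 + 0.15·0.2 = 10.33.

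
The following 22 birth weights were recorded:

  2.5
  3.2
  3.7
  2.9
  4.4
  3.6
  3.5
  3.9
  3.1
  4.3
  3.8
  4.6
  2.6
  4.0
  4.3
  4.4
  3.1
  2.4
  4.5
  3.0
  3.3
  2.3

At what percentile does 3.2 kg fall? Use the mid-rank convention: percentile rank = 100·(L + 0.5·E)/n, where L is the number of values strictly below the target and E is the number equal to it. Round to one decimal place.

Sorted: 2.3, 2.4, 2.5, 2.6, 2.9, 3.0, 3.1, 3.1, 3.2, 3.3, 3.5, 3.6, 3.7, 3.8, 3.9, 4.0, 4.3, 4.3, 4.4, 4.4, 4.5, 4.6.
Count below 3.2: L = 8; count equal: E = 1; n = 22.
Percentile rank = 100·(8 + 0.5·1)/22 = 100·8.5/22 = 38.64.

38.6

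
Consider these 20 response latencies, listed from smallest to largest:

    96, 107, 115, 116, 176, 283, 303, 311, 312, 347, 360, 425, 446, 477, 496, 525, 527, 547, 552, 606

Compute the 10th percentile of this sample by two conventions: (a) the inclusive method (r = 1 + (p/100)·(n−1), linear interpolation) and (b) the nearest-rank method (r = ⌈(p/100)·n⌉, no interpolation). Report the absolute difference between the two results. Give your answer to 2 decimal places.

n = 20.
(a) r = 2.9; between ranks 2 (107) and 3 (115): 114.2.
(b) the nearest-rank method: rank 2 → 107.
|114.2 − 107| = 7.2.

7.20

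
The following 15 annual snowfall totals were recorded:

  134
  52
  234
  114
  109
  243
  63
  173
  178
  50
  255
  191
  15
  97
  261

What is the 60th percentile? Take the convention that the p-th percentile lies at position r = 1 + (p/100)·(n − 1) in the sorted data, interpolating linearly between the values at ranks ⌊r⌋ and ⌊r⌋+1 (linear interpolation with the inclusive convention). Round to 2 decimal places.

Sorted: 15, 50, 52, 63, 97, 109, 114, 134, 173, 178, 191, 234, 243, 255, 261.
n = 15.
r = 1 + (60/100)·(15 − 1) = 1 + 8.4 = 9.4.
Rank 9 is 173 and rank 10 is 178.
Interpolate: 173 + 0.4·(178 − 173) = 173 + 0.4·5 = 175.

175.00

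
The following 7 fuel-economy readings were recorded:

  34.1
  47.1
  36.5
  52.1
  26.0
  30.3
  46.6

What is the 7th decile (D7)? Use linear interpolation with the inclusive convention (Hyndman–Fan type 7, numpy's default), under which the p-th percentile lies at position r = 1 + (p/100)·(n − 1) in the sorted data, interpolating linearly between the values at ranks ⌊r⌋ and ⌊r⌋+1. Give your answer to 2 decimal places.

46.70

Sorted: 26.0, 30.3, 34.1, 36.5, 46.6, 47.1, 52.1.
n = 7.
r = 1 + (70/100)·(7 − 1) = 1 + 4.2 = 5.2.
Rank 5 is 46.6 and rank 6 is 47.1.
Interpolate: 46.6 + 0.2·(47.1 − 46.6) = 46.6 + 0.2·0.5 = 46.7.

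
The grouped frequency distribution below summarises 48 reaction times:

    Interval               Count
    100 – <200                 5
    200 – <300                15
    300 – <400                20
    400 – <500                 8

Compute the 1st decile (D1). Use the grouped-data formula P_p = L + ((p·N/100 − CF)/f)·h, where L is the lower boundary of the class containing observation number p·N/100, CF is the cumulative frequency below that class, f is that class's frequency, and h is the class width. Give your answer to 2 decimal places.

N = 48; target position k = 10/100 · 48 = 4.8.
Cumulative frequencies: 5, 20, 40, 48.
Observation 4.8 falls in the class 100 – <200.
L = 100, CF = 0, f = 5, h = 100.
P10 = 100 + ((4.8 − 0)/5)·100 = 100 + 96 = 196.

196.00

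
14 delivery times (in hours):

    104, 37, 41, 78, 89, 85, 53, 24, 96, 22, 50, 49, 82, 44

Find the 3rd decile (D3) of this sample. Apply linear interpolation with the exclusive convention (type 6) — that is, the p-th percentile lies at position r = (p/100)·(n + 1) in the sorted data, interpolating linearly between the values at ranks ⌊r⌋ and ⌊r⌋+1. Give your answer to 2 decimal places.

42.50

Sorted: 22, 24, 37, 41, 44, 49, 50, 53, 78, 82, 85, 89, 96, 104.
n = 14.
r = (30/100)·(14 + 1) = 4.5.
Rank 4 is 41 and rank 5 is 44.
Interpolate: 41 + 0.5·(44 − 41) = 41 + 0.5·3 = 42.5.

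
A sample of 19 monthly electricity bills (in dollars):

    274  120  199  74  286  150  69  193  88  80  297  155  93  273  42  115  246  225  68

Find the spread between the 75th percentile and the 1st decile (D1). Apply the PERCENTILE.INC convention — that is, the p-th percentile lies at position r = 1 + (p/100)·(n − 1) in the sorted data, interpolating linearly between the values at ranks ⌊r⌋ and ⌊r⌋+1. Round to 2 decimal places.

Sorted: 42, 68, 69, 74, 80, 88, 93, 115, 120, 150, 155, 193, 199, 225, 246, 273, 274, 286, 297.
n = 19.
P10: r = 2.8; ranks 2–3 are 68, 69; interpolating gives 68.8.
P75: r = 14.5; ranks 14–15 are 225, 246; interpolating gives 235.5.
Difference: 235.5 − 68.8 = 166.7.

166.70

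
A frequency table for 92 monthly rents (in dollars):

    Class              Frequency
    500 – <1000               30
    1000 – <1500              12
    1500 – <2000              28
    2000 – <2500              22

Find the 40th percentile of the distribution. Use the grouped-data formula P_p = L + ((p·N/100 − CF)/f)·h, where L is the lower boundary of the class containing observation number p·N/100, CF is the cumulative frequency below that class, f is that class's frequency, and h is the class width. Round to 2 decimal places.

N = 92; target position k = 40/100 · 92 = 36.8.
Cumulative frequencies: 30, 42, 70, 92.
Observation 36.8 falls in the class 1000 – <1500.
L = 1000, CF = 30, f = 12, h = 500.
P40 = 1000 + ((36.8 − 30)/12)·500 = 1000 + 283.333 = 1283.33.

1283.33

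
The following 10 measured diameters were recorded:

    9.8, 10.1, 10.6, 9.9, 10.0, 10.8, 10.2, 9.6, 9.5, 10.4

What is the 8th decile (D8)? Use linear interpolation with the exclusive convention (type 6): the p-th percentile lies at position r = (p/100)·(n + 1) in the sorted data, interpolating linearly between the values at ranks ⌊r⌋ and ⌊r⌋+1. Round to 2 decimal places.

10.56

Sorted: 9.5, 9.6, 9.8, 9.9, 10.0, 10.1, 10.2, 10.4, 10.6, 10.8.
n = 10.
r = (80/100)·(10 + 1) = 8.8.
Rank 8 is 10.4 and rank 9 is 10.6.
Interpolate: 10.4 + 0.8·(10.6 − 10.4) = 10.4 + 0.8·0.2 = 10.56.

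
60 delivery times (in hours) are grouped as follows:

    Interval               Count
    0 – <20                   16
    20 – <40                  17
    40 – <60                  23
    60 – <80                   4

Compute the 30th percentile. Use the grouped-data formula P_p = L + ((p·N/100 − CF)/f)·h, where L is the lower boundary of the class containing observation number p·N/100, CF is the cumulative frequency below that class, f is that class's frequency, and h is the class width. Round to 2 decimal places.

22.35

N = 60; target position k = 30/100 · 60 = 18.
Cumulative frequencies: 16, 33, 56, 60.
Observation 18 falls in the class 20 – <40.
L = 20, CF = 16, f = 17, h = 20.
P30 = 20 + ((18 − 16)/17)·20 = 20 + 2.35294 = 22.3529.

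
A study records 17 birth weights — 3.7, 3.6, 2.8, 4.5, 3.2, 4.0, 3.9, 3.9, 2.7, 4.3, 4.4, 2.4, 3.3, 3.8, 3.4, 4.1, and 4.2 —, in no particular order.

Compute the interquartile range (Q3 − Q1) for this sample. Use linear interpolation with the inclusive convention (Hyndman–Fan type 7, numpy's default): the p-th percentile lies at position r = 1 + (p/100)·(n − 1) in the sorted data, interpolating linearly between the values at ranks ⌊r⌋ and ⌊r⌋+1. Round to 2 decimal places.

0.80

Sorted: 2.4, 2.7, 2.8, 3.2, 3.3, 3.4, 3.6, 3.7, 3.8, 3.9, 3.9, 4.0, 4.1, 4.2, 4.3, 4.4, 4.5.
n = 17.
P25: r = 5 (integer) → 3.3.
P75: r = 13 (integer) → 4.1.
Difference: 4.1 − 3.3 = 0.8.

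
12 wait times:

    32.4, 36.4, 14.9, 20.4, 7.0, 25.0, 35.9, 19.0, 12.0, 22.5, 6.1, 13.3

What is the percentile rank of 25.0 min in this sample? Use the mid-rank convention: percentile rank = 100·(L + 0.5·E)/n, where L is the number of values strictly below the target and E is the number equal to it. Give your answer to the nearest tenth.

Sorted: 6.1, 7.0, 12.0, 13.3, 14.9, 19.0, 20.4, 22.5, 25.0, 32.4, 35.9, 36.4.
Count below 25.0: L = 8; count equal: E = 1; n = 12.
Percentile rank = 100·(8 + 0.5·1)/12 = 100·8.5/12 = 70.83.

70.8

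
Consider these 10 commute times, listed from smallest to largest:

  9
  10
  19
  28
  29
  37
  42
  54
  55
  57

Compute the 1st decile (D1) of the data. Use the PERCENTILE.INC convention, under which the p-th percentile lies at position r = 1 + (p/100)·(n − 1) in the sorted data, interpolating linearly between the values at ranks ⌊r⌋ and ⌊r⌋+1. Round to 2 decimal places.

n = 10.
r = 1 + (10/100)·(10 − 1) = 1 + 0.9 = 1.9.
Rank 1 is 9 and rank 2 is 10.
Interpolate: 9 + 0.9·(10 − 9) = 9 + 0.9·1 = 9.9.

9.90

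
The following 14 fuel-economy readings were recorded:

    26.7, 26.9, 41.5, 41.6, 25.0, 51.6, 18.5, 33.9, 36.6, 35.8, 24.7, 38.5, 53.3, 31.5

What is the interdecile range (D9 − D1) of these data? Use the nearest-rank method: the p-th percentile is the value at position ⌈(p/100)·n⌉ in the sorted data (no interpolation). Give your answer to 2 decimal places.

Sorted: 18.5, 24.7, 25.0, 26.7, 26.9, 31.5, 33.9, 35.8, 36.6, 38.5, 41.5, 41.6, 51.6, 53.3.
n = 14.
P10: rank ⌈10/100·14⌉ = 2 → 24.7.
P90: rank ⌈90/100·14⌉ = 13 → 51.6.
Difference: 51.6 − 24.7 = 26.9.

26.90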